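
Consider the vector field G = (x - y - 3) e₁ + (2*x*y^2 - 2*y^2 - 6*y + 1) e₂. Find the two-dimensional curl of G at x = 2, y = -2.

∂G₂/∂x = 2*y^2
∂G₁/∂y = -1
Scalar curl = 2*y^2 + 1
At (2, -2): 9.

9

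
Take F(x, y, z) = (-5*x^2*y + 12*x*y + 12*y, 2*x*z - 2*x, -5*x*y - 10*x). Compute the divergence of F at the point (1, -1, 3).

-2

∂F₁/∂x = -10*x*y + 12*y
∂F₂/∂y = 0
∂F₃/∂z = 0
∇·F = -10*x*y + 12*y
At (1, -1, 3): -2.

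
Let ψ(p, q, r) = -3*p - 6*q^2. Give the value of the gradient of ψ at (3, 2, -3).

(-3, -24, 0)

∂ψ/∂p = -3
∂ψ/∂q = -12*q
∂ψ/∂r = 0
∇ψ = (-3, -12*q, 0)
At (3, 2, -3): (-3, -24, 0).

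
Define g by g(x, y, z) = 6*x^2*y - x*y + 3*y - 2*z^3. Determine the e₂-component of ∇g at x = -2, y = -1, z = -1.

29

(∇g)_2 = ∂g/∂y = 6*x^2 - x + 3
At (-2, -1, -1): 29.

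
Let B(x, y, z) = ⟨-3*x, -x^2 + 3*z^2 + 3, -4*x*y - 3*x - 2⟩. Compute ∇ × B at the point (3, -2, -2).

(∇×B)₁ = ∂B₃/∂y − ∂B₂/∂z = -4*x - 6*z
(∇×B)₂ = ∂B₁/∂z − ∂B₃/∂x = 4*y + 3
(∇×B)₃ = ∂B₂/∂x − ∂B₁/∂y = -2*x
∇×B = (-4*x - 6*z, 4*y + 3, -2*x)
At (3, -2, -2): (0, -5, -6).

(0, -5, -6)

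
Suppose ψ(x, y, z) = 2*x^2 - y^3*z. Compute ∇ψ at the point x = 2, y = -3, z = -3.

∂ψ/∂x = 4*x
∂ψ/∂y = -3*y^2*z
∂ψ/∂z = -y^3
∇ψ = (4*x, -3*y^2*z, -y^3)
At (2, -3, -3): (8, 81, 27).

(8, 81, 27)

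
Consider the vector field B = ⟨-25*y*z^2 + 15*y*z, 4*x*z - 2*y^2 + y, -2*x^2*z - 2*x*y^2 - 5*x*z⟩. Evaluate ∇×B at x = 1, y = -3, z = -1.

(∇×B)₁ = ∂B₃/∂y − ∂B₂/∂z = -4*x*y - 4*x
(∇×B)₂ = ∂B₁/∂z − ∂B₃/∂x = 4*x*z + 2*y^2 - 50*y*z + 15*y + 5*z
(∇×B)₃ = ∂B₂/∂x − ∂B₁/∂y = 25*z^2 - 11*z
∇×B = (-4*x*y - 4*x, 4*x*z + 2*y^2 - 50*y*z + 15*y + 5*z, 25*z^2 - 11*z)
At (1, -3, -1): (8, -186, 36).

(8, -186, 36)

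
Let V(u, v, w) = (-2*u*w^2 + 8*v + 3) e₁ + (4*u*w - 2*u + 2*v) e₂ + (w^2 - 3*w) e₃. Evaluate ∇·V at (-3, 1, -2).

∂V₁/∂u = -2*w^2
∂V₂/∂v = 2
∂V₃/∂w = 2*w - 3
∇·V = -2*w^2 + 2*w - 1
At (-3, 1, -2): -13.

-13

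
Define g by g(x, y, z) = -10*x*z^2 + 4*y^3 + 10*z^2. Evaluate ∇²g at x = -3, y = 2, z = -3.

128

∂²g/∂x² = 0
∂²g/∂y² = 24*y
∂²g/∂z² = 20*(-x + 1)
∇²g = -20*x + 24*y + 20
At (-3, 2, -3): 128.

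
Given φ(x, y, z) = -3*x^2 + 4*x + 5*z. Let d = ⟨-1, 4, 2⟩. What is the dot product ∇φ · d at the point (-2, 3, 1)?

-6

∂φ/∂x = -6*x + 4
∂φ/∂y = 0
∂φ/∂z = 5
∇φ at (-2, 3, 1) = (16, 0, 5)
∇φ · d = (16)(-1) + (0)(4) + (5)(2) = -6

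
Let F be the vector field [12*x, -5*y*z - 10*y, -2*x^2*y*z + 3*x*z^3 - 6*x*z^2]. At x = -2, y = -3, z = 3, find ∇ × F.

(-39, 45, 0)

(∇×F)₁ = ∂F₃/∂y − ∂F₂/∂z = -2*x^2*z + 5*y
(∇×F)₂ = ∂F₁/∂z − ∂F₃/∂x = 4*x*y*z - 3*z^3 + 6*z^2
(∇×F)₃ = ∂F₂/∂x − ∂F₁/∂y = 0
∇×F = (-2*x^2*z + 5*y, 4*x*y*z - 3*z^3 + 6*z^2, 0)
At (-2, -3, 3): (-39, 45, 0).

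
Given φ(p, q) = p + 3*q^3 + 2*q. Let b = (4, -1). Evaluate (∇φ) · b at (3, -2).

-34

∂φ/∂p = 1
∂φ/∂q = 9*q^2 + 2
∇φ at (3, -2) = (1, 38)
∇φ · b = (1)(4) + (38)(-1) = -34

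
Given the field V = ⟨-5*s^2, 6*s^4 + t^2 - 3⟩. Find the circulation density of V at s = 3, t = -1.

648

∂V₂/∂s = 24*s^3
∂V₁/∂t = 0
Scalar curl = 24*s^3
At (3, -1): 648.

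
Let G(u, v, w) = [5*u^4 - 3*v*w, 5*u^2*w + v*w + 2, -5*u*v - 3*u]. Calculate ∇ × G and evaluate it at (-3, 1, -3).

(-31, 5, 81)

(∇×G)₁ = ∂G₃/∂v − ∂G₂/∂w = -5*u^2 - 5*u - v
(∇×G)₂ = ∂G₁/∂w − ∂G₃/∂u = 2*v + 3
(∇×G)₃ = ∂G₂/∂u − ∂G₁/∂v = 10*u*w + 3*w
∇×G = (-5*u^2 - 5*u - v, 2*v + 3, 10*u*w + 3*w)
At (-3, 1, -3): (-31, 5, 81).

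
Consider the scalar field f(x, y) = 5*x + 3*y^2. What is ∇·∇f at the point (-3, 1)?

∂²f/∂x² = 0
∂²f/∂y² = 6
∇²f = 6
At (-3, 1): 6.

6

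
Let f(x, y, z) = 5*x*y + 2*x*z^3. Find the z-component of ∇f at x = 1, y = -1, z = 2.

(∇f)_3 = ∂f/∂z = 6*x*z^2
At (1, -1, 2): 24.

24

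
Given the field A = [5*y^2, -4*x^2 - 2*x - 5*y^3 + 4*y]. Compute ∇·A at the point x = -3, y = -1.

-11

∂A₁/∂x = 0
∂A₂/∂y = -15*y^2 + 4
∇·A = -15*y^2 + 4
At (-3, -1): -11.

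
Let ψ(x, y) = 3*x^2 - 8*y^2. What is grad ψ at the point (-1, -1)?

∂ψ/∂x = 6*x
∂ψ/∂y = -16*y
∇ψ = (6*x, -16*y)
At (-1, -1): (-6, 16).

(-6, 16)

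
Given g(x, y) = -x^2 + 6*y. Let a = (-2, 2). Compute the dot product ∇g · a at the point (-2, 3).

∂g/∂x = -2*x
∂g/∂y = 6
∇g at (-2, 3) = (4, 6)
∇g · a = (4)(-2) + (6)(2) = 4

4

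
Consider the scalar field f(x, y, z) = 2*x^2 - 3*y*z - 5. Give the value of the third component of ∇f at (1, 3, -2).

(∇f)_3 = ∂f/∂z = -3*y
At (1, 3, -2): -9.

-9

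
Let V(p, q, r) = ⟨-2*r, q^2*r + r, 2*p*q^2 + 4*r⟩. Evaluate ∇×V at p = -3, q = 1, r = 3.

(-14, -4, 0)

(∇×V)₁ = ∂V₃/∂q − ∂V₂/∂r = 4*p*q - q^2 - 1
(∇×V)₂ = ∂V₁/∂r − ∂V₃/∂p = -2*q^2 - 2
(∇×V)₃ = ∂V₂/∂p − ∂V₁/∂q = 0
∇×V = (4*p*q - q^2 - 1, -2*q^2 - 2, 0)
At (-3, 1, 3): (-14, -4, 0).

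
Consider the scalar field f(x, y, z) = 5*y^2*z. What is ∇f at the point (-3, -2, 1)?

(0, -20, 20)

∂f/∂x = 0
∂f/∂y = 10*y*z
∂f/∂z = 5*y^2
∇f = (0, 10*y*z, 5*y^2)
At (-3, -2, 1): (0, -20, 20).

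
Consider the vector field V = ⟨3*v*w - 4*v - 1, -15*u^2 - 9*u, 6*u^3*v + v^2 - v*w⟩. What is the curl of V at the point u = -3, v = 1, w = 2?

(∇×V)₁ = ∂V₃/∂v − ∂V₂/∂w = 6*u^3 + 2*v - w
(∇×V)₂ = ∂V₁/∂w − ∂V₃/∂u = -18*u^2*v + 3*v
(∇×V)₃ = ∂V₂/∂u − ∂V₁/∂v = -30*u - 3*w - 5
∇×V = (6*u^3 + 2*v - w, -18*u^2*v + 3*v, -30*u - 3*w - 5)
At (-3, 1, 2): (-162, -159, 79).

(-162, -159, 79)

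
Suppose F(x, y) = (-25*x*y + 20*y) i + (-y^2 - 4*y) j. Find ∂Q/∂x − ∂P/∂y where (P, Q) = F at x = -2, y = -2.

-70

∂F₂/∂x = 0
∂F₁/∂y = -25*x + 20
Scalar curl = 25*x - 20
At (-2, -2): -70.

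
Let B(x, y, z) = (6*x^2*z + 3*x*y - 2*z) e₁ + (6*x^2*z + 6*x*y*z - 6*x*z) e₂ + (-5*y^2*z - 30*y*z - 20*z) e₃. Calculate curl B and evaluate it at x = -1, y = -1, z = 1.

(-38, 4, -21)

(∇×B)₁ = ∂B₃/∂y − ∂B₂/∂z = -6*x^2 - 6*x*y + 6*x - 10*y*z - 30*z
(∇×B)₂ = ∂B₁/∂z − ∂B₃/∂x = 6*x^2 - 2
(∇×B)₃ = ∂B₂/∂x − ∂B₁/∂y = 12*x*z - 3*x + 6*y*z - 6*z
∇×B = (-6*x^2 - 6*x*y + 6*x - 10*y*z - 30*z, 6*x^2 - 2, 12*x*z - 3*x + 6*y*z - 6*z)
At (-1, -1, 1): (-38, 4, -21).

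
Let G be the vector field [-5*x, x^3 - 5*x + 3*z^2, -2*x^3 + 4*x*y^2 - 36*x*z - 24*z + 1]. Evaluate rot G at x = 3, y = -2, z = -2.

(∇×G)₁ = ∂G₃/∂y − ∂G₂/∂z = 8*x*y - 6*z
(∇×G)₂ = ∂G₁/∂z − ∂G₃/∂x = 6*x^2 - 4*y^2 + 36*z
(∇×G)₃ = ∂G₂/∂x − ∂G₁/∂y = 3*x^2 - 5
∇×G = (8*x*y - 6*z, 6*x^2 - 4*y^2 + 36*z, 3*x^2 - 5)
At (3, -2, -2): (-36, -34, 22).

(-36, -34, 22)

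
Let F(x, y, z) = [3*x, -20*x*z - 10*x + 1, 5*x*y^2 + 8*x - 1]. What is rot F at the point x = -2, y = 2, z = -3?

(∇×F)₁ = ∂F₃/∂y − ∂F₂/∂z = 10*x*y + 20*x
(∇×F)₂ = ∂F₁/∂z − ∂F₃/∂x = -5*y^2 - 8
(∇×F)₃ = ∂F₂/∂x − ∂F₁/∂y = -20*z - 10
∇×F = (10*x*y + 20*x, -5*y^2 - 8, -20*z - 10)
At (-2, 2, -3): (-80, -28, 50).

(-80, -28, 50)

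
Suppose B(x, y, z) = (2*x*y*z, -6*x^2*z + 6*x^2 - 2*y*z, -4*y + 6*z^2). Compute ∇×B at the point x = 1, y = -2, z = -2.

(∇×B)₁ = ∂B₃/∂y − ∂B₂/∂z = 6*x^2 + 2*y - 4
(∇×B)₂ = ∂B₁/∂z − ∂B₃/∂x = 2*x*y
(∇×B)₃ = ∂B₂/∂x − ∂B₁/∂y = -14*x*z + 12*x
∇×B = (6*x^2 + 2*y - 4, 2*x*y, -14*x*z + 12*x)
At (1, -2, -2): (-2, -4, 40).

(-2, -4, 40)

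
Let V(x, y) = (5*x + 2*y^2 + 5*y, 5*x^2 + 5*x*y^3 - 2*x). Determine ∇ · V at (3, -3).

∂V₁/∂x = 5
∂V₂/∂y = 15*x*y^2
∇·V = 15*x*y^2 + 5
At (3, -3): 410.

410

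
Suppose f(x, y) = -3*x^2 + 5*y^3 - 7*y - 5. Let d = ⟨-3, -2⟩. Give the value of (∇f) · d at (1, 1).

∂f/∂x = -6*x
∂f/∂y = 15*y^2 - 7
∇f at (1, 1) = (-6, 8)
∇f · d = (-6)(-3) + (8)(-2) = 2

2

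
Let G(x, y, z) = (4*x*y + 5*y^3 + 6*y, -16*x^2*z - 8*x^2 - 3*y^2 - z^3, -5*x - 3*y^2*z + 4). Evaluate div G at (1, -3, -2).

-21

∂G₁/∂x = 4*y
∂G₂/∂y = -6*y
∂G₃/∂z = -3*y^2
∇·G = -3*y^2 - 2*y
At (1, -3, -2): -21.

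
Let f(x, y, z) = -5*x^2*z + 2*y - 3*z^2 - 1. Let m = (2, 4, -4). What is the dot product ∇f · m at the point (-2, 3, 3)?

∂f/∂x = -10*x*z
∂f/∂y = 2
∂f/∂z = -5*x^2 - 6*z
∇f at (-2, 3, 3) = (60, 2, -38)
∇f · m = (60)(2) + (2)(4) + (-38)(-4) = 280

280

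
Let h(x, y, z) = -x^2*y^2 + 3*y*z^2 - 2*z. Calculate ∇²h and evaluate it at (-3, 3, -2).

∂²h/∂x² = -2*y^2
∂²h/∂y² = -2*x^2
∂²h/∂z² = 6*y
∇²h = -2*x^2 - 2*y^2 + 6*y
At (-3, 3, -2): -18.

-18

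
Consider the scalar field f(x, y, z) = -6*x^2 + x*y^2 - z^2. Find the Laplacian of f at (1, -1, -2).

-12

∂²f/∂x² = -12
∂²f/∂y² = 2*x
∂²f/∂z² = -2
∇²f = 2*x - 14
At (1, -1, -2): -12.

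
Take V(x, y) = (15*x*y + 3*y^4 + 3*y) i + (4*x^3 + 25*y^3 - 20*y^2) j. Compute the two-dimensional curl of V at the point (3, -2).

156

∂V₂/∂x = 12*x^2
∂V₁/∂y = 15*x + 12*y^3 + 3
Scalar curl = 12*x^2 - 15*x - 12*y^3 - 3
At (3, -2): 156.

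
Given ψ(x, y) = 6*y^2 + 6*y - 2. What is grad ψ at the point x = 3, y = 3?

(0, 42)

∂ψ/∂x = 0
∂ψ/∂y = 12*y + 6
∇ψ = (0, 12*y + 6)
At (3, 3): (0, 42).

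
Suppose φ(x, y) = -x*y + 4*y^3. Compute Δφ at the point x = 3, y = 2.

48

∂²φ/∂x² = 0
∂²φ/∂y² = 24*y
∇²φ = 24*y
At (3, 2): 48.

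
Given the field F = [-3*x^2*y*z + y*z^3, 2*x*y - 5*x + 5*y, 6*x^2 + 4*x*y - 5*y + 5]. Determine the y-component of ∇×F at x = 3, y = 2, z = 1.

-92

(∇×F)_2 = ∂F₁/∂z − ∂F₃/∂x
= -3*x^2*y + 3*y*z^2 − (12*x + 4*y)
= -3*x^2*y - 12*x + 3*y*z^2 - 4*y
At (3, 2, 1): -92.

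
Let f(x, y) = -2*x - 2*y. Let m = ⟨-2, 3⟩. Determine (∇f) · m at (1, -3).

-2

∂f/∂x = -2
∂f/∂y = -2
∇f at (1, -3) = (-2, -2)
∇f · m = (-2)(-2) + (-2)(3) = -2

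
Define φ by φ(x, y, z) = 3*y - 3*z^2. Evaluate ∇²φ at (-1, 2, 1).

∂²φ/∂x² = 0
∂²φ/∂y² = 0
∂²φ/∂z² = -6
∇²φ = -6
At (-1, 2, 1): -6.

-6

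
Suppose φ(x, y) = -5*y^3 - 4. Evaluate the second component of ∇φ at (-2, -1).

(∇φ)_2 = ∂φ/∂y = -15*y^2
At (-2, -1): -15.

-15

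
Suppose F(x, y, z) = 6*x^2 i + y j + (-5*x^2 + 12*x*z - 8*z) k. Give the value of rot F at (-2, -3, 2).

(∇×F)₁ = ∂F₃/∂y − ∂F₂/∂z = 0
(∇×F)₂ = ∂F₁/∂z − ∂F₃/∂x = 10*x - 12*z
(∇×F)₃ = ∂F₂/∂x − ∂F₁/∂y = 0
∇×F = (0, 10*x - 12*z, 0)
At (-2, -3, 2): (0, -44, 0).

(0, -44, 0)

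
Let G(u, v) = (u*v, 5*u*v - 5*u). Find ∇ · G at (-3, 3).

∂G₁/∂u = v
∂G₂/∂v = 5*u
∇·G = 5*u + v
At (-3, 3): -12.

-12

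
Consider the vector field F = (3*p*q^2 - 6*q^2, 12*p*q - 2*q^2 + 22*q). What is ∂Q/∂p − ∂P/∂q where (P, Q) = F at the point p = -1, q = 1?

30

∂F₂/∂p = 12*q
∂F₁/∂q = 6*p*q - 12*q
Scalar curl = -6*p*q + 24*q
At (-1, 1): 30.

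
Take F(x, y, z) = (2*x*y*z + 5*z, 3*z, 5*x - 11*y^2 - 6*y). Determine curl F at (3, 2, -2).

(-53, 12, 12)

(∇×F)₁ = ∂F₃/∂y − ∂F₂/∂z = -22*y - 9
(∇×F)₂ = ∂F₁/∂z − ∂F₃/∂x = 2*x*y
(∇×F)₃ = ∂F₂/∂x − ∂F₁/∂y = -2*x*z
∇×F = (-22*y - 9, 2*x*y, -2*x*z)
At (3, 2, -2): (-53, 12, 12).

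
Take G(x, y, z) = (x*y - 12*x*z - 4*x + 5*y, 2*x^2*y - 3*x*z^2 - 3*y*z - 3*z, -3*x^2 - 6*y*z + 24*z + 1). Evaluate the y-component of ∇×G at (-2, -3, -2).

12

(∇×G)_2 = ∂G₁/∂z − ∂G₃/∂x
= -12*x − (-6*x)
= -6*x
At (-2, -3, -2): 12.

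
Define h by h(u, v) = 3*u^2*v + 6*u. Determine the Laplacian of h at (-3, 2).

∂²h/∂u² = 6*v
∂²h/∂v² = 0
∇²h = 6*v
At (-3, 2): 12.

12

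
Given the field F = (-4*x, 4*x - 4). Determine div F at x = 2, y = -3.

-4

∂F₁/∂x = -4
∂F₂/∂y = 0
∇·F = -4
At (2, -3): -4.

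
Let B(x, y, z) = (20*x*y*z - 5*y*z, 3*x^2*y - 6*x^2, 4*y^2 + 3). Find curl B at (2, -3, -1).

(-24, -105, -25)

(∇×B)₁ = ∂B₃/∂y − ∂B₂/∂z = 8*y
(∇×B)₂ = ∂B₁/∂z − ∂B₃/∂x = 20*x*y - 5*y
(∇×B)₃ = ∂B₂/∂x − ∂B₁/∂y = 6*x*y - 20*x*z - 12*x + 5*z
∇×B = (8*y, 20*x*y - 5*y, 6*x*y - 20*x*z - 12*x + 5*z)
At (2, -3, -1): (-24, -105, -25).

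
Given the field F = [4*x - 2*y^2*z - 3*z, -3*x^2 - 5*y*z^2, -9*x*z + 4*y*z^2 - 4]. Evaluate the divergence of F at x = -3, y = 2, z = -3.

∂F₁/∂x = 4
∂F₂/∂y = -5*z^2
∂F₃/∂z = -9*x + 8*y*z
∇·F = -9*x + 8*y*z - 5*z^2 + 4
At (-3, 2, -3): -62.

-62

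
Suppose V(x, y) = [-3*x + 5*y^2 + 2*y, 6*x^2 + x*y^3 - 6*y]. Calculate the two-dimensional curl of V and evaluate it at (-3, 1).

-47

∂V₂/∂x = 12*x + y^3
∂V₁/∂y = 10*y + 2
Scalar curl = 12*x + y^3 - 10*y - 2
At (-3, 1): -47.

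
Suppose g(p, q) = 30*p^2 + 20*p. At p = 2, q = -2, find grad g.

(140, 0)

∂g/∂p = 60*p + 20
∂g/∂q = 0
∇g = (60*p + 20, 0)
At (2, -2): (140, 0).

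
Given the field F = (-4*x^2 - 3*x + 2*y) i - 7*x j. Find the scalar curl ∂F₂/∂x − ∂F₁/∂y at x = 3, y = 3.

-9

∂F₂/∂x = -7
∂F₁/∂y = 2
Scalar curl = -9
At (3, 3): -9.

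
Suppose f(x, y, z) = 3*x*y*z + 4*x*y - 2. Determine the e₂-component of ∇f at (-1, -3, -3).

5

(∇f)_2 = ∂f/∂y = 3*x*z + 4*x
At (-1, -3, -3): 5.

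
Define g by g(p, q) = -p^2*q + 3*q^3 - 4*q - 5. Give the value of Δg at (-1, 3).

∂²g/∂p² = -2*q
∂²g/∂q² = 18*q
∇²g = 16*q
At (-1, 3): 48.

48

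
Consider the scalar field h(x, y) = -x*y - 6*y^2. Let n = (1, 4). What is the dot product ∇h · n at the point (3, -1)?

37

∂h/∂x = -y
∂h/∂y = -x - 12*y
∇h at (3, -1) = (1, 9)
∇h · n = (1)(1) + (9)(4) = 37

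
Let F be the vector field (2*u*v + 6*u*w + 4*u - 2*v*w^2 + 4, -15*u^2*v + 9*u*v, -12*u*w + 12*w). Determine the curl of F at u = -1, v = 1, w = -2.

(∇×F)₁ = ∂F₃/∂v − ∂F₂/∂w = 0
(∇×F)₂ = ∂F₁/∂w − ∂F₃/∂u = 6*u - 4*v*w + 12*w
(∇×F)₃ = ∂F₂/∂u − ∂F₁/∂v = -30*u*v - 2*u + 9*v + 2*w^2
∇×F = (0, 6*u - 4*v*w + 12*w, -30*u*v - 2*u + 9*v + 2*w^2)
At (-1, 1, -2): (0, -22, 49).

(0, -22, 49)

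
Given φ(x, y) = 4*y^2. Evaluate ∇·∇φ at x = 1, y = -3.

∂²φ/∂x² = 0
∂²φ/∂y² = 8
∇²φ = 8
At (1, -3): 8.

8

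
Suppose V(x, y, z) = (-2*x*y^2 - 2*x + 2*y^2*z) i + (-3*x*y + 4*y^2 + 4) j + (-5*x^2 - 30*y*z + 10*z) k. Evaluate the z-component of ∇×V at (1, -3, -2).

(∇×V)_3 = ∂V₂/∂x − ∂V₁/∂y
= -3*y − (-4*x*y + 4*y*z)
= 4*x*y - 4*y*z - 3*y
At (1, -3, -2): -27.

-27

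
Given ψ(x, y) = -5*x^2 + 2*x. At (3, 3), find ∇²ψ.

∂²ψ/∂x² = -10
∂²ψ/∂y² = 0
∇²ψ = -10
At (3, 3): -10.

-10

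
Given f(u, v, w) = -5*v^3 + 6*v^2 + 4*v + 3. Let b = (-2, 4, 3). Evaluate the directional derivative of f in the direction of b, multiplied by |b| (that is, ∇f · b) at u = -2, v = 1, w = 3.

∂f/∂u = 0
∂f/∂v = -15*v^2 + 12*v + 4
∂f/∂w = 0
∇f at (-2, 1, 3) = (0, 1, 0)
∇f · b = (0)(-2) + (1)(4) + (0)(3) = 4

4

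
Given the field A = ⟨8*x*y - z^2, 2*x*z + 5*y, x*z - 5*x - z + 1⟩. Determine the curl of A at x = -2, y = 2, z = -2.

(∇×A)₁ = ∂A₃/∂y − ∂A₂/∂z = -2*x
(∇×A)₂ = ∂A₁/∂z − ∂A₃/∂x = -3*z + 5
(∇×A)₃ = ∂A₂/∂x − ∂A₁/∂y = -8*x + 2*z
∇×A = (-2*x, -3*z + 5, -8*x + 2*z)
At (-2, 2, -2): (4, 11, 12).

(4, 11, 12)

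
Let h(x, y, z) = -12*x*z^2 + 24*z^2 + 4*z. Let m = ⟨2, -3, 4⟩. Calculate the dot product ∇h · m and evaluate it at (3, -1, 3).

∂h/∂x = -12*z^2
∂h/∂y = 0
∂h/∂z = -24*x*z + 48*z + 4
∇h at (3, -1, 3) = (-108, 0, -68)
∇h · m = (-108)(2) + (0)(-3) + (-68)(4) = -488

-488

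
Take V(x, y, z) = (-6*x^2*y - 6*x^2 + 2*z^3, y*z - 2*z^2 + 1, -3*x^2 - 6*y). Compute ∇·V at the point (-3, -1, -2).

-2

∂V₁/∂x = -12*x*y - 12*x
∂V₂/∂y = z
∂V₃/∂z = 0
∇·V = -12*x*y - 12*x + z
At (-3, -1, -2): -2.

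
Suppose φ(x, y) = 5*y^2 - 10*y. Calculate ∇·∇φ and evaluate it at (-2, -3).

∂²φ/∂x² = 0
∂²φ/∂y² = 10
∇²φ = 10
At (-2, -3): 10.

10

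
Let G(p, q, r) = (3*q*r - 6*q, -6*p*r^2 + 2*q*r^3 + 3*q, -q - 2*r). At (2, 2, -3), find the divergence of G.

-53

∂G₁/∂p = 0
∂G₂/∂q = 2*r^3 + 3
∂G₃/∂r = -2
∇·G = 2*r^3 + 1
At (2, 2, -3): -53.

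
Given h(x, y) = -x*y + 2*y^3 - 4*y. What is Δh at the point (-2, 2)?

∂²h/∂x² = 0
∂²h/∂y² = 12*y
∇²h = 12*y
At (-2, 2): 24.

24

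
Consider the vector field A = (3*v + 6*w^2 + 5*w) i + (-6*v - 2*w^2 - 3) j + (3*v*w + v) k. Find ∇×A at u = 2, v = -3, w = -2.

(-13, -19, -3)

(∇×A)₁ = ∂A₃/∂v − ∂A₂/∂w = 7*w + 1
(∇×A)₂ = ∂A₁/∂w − ∂A₃/∂u = 12*w + 5
(∇×A)₃ = ∂A₂/∂u − ∂A₁/∂v = -3
∇×A = (7*w + 1, 12*w + 5, -3)
At (2, -3, -2): (-13, -19, -3).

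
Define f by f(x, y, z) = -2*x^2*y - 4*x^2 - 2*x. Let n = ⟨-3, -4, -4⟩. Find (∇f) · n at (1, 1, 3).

∂f/∂x = -4*x*y - 8*x - 2
∂f/∂y = -2*x^2
∂f/∂z = 0
∇f at (1, 1, 3) = (-14, -2, 0)
∇f · n = (-14)(-3) + (-2)(-4) + (0)(-4) = 50

50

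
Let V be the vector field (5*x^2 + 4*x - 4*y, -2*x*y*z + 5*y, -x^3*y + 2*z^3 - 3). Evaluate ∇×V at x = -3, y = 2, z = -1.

(15, 54, 8)

(∇×V)₁ = ∂V₃/∂y − ∂V₂/∂z = -x^3 + 2*x*y
(∇×V)₂ = ∂V₁/∂z − ∂V₃/∂x = 3*x^2*y
(∇×V)₃ = ∂V₂/∂x − ∂V₁/∂y = -2*y*z + 4
∇×V = (-x^3 + 2*x*y, 3*x^2*y, -2*y*z + 4)
At (-3, 2, -1): (15, 54, 8).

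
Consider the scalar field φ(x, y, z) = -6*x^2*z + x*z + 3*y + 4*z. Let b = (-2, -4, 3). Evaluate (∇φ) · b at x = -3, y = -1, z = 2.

-319

∂φ/∂x = -12*x*z + z
∂φ/∂y = 3
∂φ/∂z = -6*x^2 + x + 4
∇φ at (-3, -1, 2) = (74, 3, -53)
∇φ · b = (74)(-2) + (3)(-4) + (-53)(3) = -319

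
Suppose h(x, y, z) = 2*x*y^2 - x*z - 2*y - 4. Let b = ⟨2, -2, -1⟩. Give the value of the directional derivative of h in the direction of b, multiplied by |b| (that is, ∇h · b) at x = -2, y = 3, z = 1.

∂h/∂x = 2*y^2 - z
∂h/∂y = 4*x*y - 2
∂h/∂z = -x
∇h at (-2, 3, 1) = (17, -26, 2)
∇h · b = (17)(2) + (-26)(-2) + (2)(-1) = 84

84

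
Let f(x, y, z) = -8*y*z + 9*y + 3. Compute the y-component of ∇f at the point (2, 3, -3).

(∇f)_2 = ∂f/∂y = -8*z + 9
At (2, 3, -3): 33.

33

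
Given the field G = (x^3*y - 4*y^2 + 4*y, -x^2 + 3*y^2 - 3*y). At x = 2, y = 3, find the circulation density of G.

∂G₂/∂x = -2*x
∂G₁/∂y = x^3 - 8*y + 4
Scalar curl = -x^3 - 2*x + 8*y - 4
At (2, 3): 8.

8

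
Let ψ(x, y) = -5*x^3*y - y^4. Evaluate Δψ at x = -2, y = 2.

∂²ψ/∂x² = -30*x*y
∂²ψ/∂y² = -12*y^2
∇²ψ = -30*x*y - 12*y^2
At (-2, 2): 72.

72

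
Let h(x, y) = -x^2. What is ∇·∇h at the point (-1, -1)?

-2

∂²h/∂x² = -2
∂²h/∂y² = 0
∇²h = -2
At (-1, -1): -2.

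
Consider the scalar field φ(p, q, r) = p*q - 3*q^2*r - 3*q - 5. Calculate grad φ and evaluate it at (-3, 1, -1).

∂φ/∂p = q
∂φ/∂q = p - 6*q*r - 3
∂φ/∂r = -3*q^2
∇φ = (q, p - 6*q*r - 3, -3*q^2)
At (-3, 1, -1): (1, 0, -3).

(1, 0, -3)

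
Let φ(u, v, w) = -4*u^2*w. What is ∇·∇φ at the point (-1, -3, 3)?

-24

∂²φ/∂u² = -8*w
∂²φ/∂v² = 0
∂²φ/∂w² = 0
∇²φ = -8*w
At (-1, -3, 3): -24.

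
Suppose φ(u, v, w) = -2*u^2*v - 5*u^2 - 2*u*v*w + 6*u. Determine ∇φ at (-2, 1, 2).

(30, 0, 4)

∂φ/∂u = -4*u*v - 10*u - 2*v*w + 6
∂φ/∂v = -2*u^2 - 2*u*w
∂φ/∂w = -2*u*v
∇φ = (-4*u*v - 10*u - 2*v*w + 6, -2*u^2 - 2*u*w, -2*u*v)
At (-2, 1, 2): (30, 0, 4).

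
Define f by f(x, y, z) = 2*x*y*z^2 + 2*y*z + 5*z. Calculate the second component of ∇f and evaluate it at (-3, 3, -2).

-28

(∇f)_2 = ∂f/∂y = 2*x*z^2 + 2*z
At (-3, 3, -2): -28.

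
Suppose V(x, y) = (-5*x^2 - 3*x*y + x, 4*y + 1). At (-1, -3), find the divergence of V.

∂V₁/∂x = -10*x - 3*y + 1
∂V₂/∂y = 4
∇·V = -10*x - 3*y + 5
At (-1, -3): 24.

24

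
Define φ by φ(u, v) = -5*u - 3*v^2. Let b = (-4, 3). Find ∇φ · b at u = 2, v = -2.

56

∂φ/∂u = -5
∂φ/∂v = -6*v
∇φ at (2, -2) = (-5, 12)
∇φ · b = (-5)(-4) + (12)(3) = 56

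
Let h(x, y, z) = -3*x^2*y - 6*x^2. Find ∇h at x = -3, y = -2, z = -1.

(0, -27, 0)

∂h/∂x = -6*x*y - 12*x
∂h/∂y = -3*x^2
∂h/∂z = 0
∇h = (-6*x*y - 12*x, -3*x^2, 0)
At (-3, -2, -1): (0, -27, 0).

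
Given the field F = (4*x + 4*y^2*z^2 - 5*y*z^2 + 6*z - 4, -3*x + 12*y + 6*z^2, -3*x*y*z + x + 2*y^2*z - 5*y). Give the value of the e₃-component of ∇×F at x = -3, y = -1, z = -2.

(∇×F)_3 = ∂F₂/∂x − ∂F₁/∂y
= -3 − (8*y*z^2 - 5*z^2)
= -8*y*z^2 + 5*z^2 - 3
At (-3, -1, -2): 49.

49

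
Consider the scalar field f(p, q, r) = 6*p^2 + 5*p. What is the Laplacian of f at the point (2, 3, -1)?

12

∂²f/∂p² = 12
∂²f/∂q² = 0
∂²f/∂r² = 0
∇²f = 12
At (2, 3, -1): 12.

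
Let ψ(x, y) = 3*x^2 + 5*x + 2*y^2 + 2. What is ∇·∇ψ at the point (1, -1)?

10

∂²ψ/∂x² = 6
∂²ψ/∂y² = 4
∇²ψ = 10
At (1, -1): 10.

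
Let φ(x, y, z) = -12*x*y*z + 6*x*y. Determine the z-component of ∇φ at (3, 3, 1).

(∇φ)_3 = ∂φ/∂z = -12*x*y
At (3, 3, 1): -108.

-108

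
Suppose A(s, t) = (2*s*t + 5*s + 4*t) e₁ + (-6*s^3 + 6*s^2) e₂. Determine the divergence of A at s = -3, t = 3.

∂A₁/∂s = 2*t + 5
∂A₂/∂t = 0
∇·A = 2*t + 5
At (-3, 3): 11.

11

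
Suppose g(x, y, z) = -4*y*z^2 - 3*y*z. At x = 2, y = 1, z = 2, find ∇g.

∂g/∂x = 0
∂g/∂y = -4*z^2 - 3*z
∂g/∂z = -8*y*z - 3*y
∇g = (0, -4*z^2 - 3*z, -8*y*z - 3*y)
At (2, 1, 2): (0, -22, -19).

(0, -22, -19)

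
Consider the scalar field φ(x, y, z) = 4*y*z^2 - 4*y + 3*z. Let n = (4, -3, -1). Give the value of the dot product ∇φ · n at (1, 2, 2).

∂φ/∂x = 0
∂φ/∂y = 4*z^2 - 4
∂φ/∂z = 8*y*z + 3
∇φ at (1, 2, 2) = (0, 12, 35)
∇φ · n = (0)(4) + (12)(-3) + (35)(-1) = -71

-71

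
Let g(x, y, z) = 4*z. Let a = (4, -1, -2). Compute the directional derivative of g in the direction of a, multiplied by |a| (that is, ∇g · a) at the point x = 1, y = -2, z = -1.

∂g/∂x = 0
∂g/∂y = 0
∂g/∂z = 4
∇g at (1, -2, -1) = (0, 0, 4)
∇g · a = (0)(4) + (0)(-1) + (4)(-2) = -8

-8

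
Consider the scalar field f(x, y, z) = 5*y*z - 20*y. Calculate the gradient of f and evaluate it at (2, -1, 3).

∂f/∂x = 0
∂f/∂y = 5*z - 20
∂f/∂z = 5*y
∇f = (0, 5*z - 20, 5*y)
At (2, -1, 3): (0, -5, -5).

(0, -5, -5)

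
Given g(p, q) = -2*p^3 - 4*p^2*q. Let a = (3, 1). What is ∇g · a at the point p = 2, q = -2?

8

∂g/∂p = -6*p^2 - 8*p*q
∂g/∂q = -4*p^2
∇g at (2, -2) = (8, -16)
∇g · a = (8)(3) + (-16)(1) = 8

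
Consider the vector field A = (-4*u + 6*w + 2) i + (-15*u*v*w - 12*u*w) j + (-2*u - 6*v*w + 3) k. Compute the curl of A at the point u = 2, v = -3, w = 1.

(∇×A)₁ = ∂A₃/∂v − ∂A₂/∂w = 15*u*v + 12*u - 6*w
(∇×A)₂ = ∂A₁/∂w − ∂A₃/∂u = 8
(∇×A)₃ = ∂A₂/∂u − ∂A₁/∂v = -15*v*w - 12*w
∇×A = (15*u*v + 12*u - 6*w, 8, -15*v*w - 12*w)
At (2, -3, 1): (-72, 8, 33).

(-72, 8, 33)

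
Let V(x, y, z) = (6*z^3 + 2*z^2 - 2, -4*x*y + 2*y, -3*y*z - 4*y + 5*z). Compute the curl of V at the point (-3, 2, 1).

(-7, 22, -8)

(∇×V)₁ = ∂V₃/∂y − ∂V₂/∂z = -3*z - 4
(∇×V)₂ = ∂V₁/∂z − ∂V₃/∂x = 18*z^2 + 4*z
(∇×V)₃ = ∂V₂/∂x − ∂V₁/∂y = -4*y
∇×V = (-3*z - 4, 18*z^2 + 4*z, -4*y)
At (-3, 2, 1): (-7, 22, -8).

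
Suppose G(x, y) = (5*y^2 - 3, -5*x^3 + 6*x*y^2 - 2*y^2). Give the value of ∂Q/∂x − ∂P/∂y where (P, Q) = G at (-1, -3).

∂G₂/∂x = -15*x^2 + 6*y^2
∂G₁/∂y = 10*y
Scalar curl = -15*x^2 + 6*y^2 - 10*y
At (-1, -3): 69.

69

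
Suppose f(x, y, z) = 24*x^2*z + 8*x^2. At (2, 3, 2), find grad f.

∂f/∂x = 48*x*z + 16*x
∂f/∂y = 0
∂f/∂z = 24*x^2
∇f = (48*x*z + 16*x, 0, 24*x^2)
At (2, 3, 2): (224, 0, 96).

(224, 0, 96)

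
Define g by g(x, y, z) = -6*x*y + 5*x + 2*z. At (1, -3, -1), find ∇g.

∂g/∂x = -6*y + 5
∂g/∂y = -6*x
∂g/∂z = 2
∇g = (-6*y + 5, -6*x, 2)
At (1, -3, -1): (23, -6, 2).

(23, -6, 2)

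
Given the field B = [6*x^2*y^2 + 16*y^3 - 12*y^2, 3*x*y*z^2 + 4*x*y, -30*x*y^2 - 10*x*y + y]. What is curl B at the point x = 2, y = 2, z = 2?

(-307, 140, -208)

(∇×B)₁ = ∂B₃/∂y − ∂B₂/∂z = -6*x*y*z - 60*x*y - 10*x + 1
(∇×B)₂ = ∂B₁/∂z − ∂B₃/∂x = 30*y^2 + 10*y
(∇×B)₃ = ∂B₂/∂x − ∂B₁/∂y = -12*x^2*y - 48*y^2 + 3*y*z^2 + 28*y
∇×B = (-6*x*y*z - 60*x*y - 10*x + 1, 30*y^2 + 10*y, -12*x^2*y - 48*y^2 + 3*y*z^2 + 28*y)
At (2, 2, 2): (-307, 140, -208).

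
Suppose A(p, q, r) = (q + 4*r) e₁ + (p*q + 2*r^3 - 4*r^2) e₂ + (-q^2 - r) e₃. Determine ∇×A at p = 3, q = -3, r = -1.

(-8, 4, -4)

(∇×A)₁ = ∂A₃/∂q − ∂A₂/∂r = -2*q - 6*r^2 + 8*r
(∇×A)₂ = ∂A₁/∂r − ∂A₃/∂p = 4
(∇×A)₃ = ∂A₂/∂p − ∂A₁/∂q = q - 1
∇×A = (-2*q - 6*r^2 + 8*r, 4, q - 1)
At (3, -3, -1): (-8, 4, -4).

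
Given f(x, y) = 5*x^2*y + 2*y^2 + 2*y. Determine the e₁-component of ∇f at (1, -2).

(∇f)_1 = ∂f/∂x = 10*x*y
At (1, -2): -20.

-20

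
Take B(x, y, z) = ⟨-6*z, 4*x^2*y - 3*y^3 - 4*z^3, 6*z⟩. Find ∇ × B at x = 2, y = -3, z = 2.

(∇×B)₁ = ∂B₃/∂y − ∂B₂/∂z = 12*z^2
(∇×B)₂ = ∂B₁/∂z − ∂B₃/∂x = -6
(∇×B)₃ = ∂B₂/∂x − ∂B₁/∂y = 8*x*y
∇×B = (12*z^2, -6, 8*x*y)
At (2, -3, 2): (48, -6, -48).

(48, -6, -48)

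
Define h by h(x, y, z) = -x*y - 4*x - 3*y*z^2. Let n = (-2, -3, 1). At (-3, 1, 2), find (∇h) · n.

25

∂h/∂x = -y - 4
∂h/∂y = -x - 3*z^2
∂h/∂z = -6*y*z
∇h at (-3, 1, 2) = (-5, -9, -12)
∇h · n = (-5)(-2) + (-9)(-3) + (-12)(1) = 25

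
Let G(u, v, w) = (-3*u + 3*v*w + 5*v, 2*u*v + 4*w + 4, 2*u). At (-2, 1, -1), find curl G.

(∇×G)₁ = ∂G₃/∂v − ∂G₂/∂w = -4
(∇×G)₂ = ∂G₁/∂w − ∂G₃/∂u = 3*v - 2
(∇×G)₃ = ∂G₂/∂u − ∂G₁/∂v = 2*v - 3*w - 5
∇×G = (-4, 3*v - 2, 2*v - 3*w - 5)
At (-2, 1, -1): (-4, 1, 0).

(-4, 1, 0)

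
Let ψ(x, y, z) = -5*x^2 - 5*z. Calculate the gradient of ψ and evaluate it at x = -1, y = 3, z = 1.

(10, 0, -5)

∂ψ/∂x = -10*x
∂ψ/∂y = 0
∂ψ/∂z = -5
∇ψ = (-10*x, 0, -5)
At (-1, 3, 1): (10, 0, -5).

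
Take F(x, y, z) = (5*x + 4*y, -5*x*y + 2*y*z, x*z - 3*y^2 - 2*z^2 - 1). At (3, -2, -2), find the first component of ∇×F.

(∇×F)_1 = ∂F₃/∂y − ∂F₂/∂z
= -6*y − (2*y)
= -8*y
At (3, -2, -2): 16.

16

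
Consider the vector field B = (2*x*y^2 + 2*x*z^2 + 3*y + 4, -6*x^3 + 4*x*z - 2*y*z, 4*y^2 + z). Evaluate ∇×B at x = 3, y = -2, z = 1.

(-32, 12, -137)

(∇×B)₁ = ∂B₃/∂y − ∂B₂/∂z = -4*x + 10*y
(∇×B)₂ = ∂B₁/∂z − ∂B₃/∂x = 4*x*z
(∇×B)₃ = ∂B₂/∂x − ∂B₁/∂y = -18*x^2 - 4*x*y + 4*z - 3
∇×B = (-4*x + 10*y, 4*x*z, -18*x^2 - 4*x*y + 4*z - 3)
At (3, -2, 1): (-32, 12, -137).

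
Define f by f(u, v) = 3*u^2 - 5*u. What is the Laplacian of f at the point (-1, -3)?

∂²f/∂u² = 6
∂²f/∂v² = 0
∇²f = 6
At (-1, -3): 6.

6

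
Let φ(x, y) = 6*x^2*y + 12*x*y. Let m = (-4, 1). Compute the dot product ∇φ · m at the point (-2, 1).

48

∂φ/∂x = 12*x*y + 12*y
∂φ/∂y = 6*x^2 + 12*x
∇φ at (-2, 1) = (-12, 0)
∇φ · m = (-12)(-4) + (0)(1) = 48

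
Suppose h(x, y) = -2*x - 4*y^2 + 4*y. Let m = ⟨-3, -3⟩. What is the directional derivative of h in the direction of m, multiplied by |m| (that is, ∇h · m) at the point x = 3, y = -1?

∂h/∂x = -2
∂h/∂y = -8*y + 4
∇h at (3, -1) = (-2, 12)
∇h · m = (-2)(-3) + (12)(-3) = -30

-30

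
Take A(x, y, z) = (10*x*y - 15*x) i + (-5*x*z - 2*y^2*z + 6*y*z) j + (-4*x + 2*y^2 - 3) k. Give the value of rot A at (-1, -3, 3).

(19, 4, -5)

(∇×A)₁ = ∂A₃/∂y − ∂A₂/∂z = 5*x + 2*y^2 - 2*y
(∇×A)₂ = ∂A₁/∂z − ∂A₃/∂x = 4
(∇×A)₃ = ∂A₂/∂x − ∂A₁/∂y = -10*x - 5*z
∇×A = (5*x + 2*y^2 - 2*y, 4, -10*x - 5*z)
At (-1, -3, 3): (19, 4, -5).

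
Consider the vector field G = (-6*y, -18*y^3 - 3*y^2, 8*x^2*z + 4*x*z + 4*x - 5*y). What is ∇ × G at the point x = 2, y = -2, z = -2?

(-5, 68, 6)

(∇×G)₁ = ∂G₃/∂y − ∂G₂/∂z = -5
(∇×G)₂ = ∂G₁/∂z − ∂G₃/∂x = -16*x*z - 4*z - 4
(∇×G)₃ = ∂G₂/∂x − ∂G₁/∂y = 6
∇×G = (-5, -16*x*z - 4*z - 4, 6)
At (2, -2, -2): (-5, 68, 6).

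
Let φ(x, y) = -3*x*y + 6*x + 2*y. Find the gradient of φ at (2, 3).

(-3, -4)

∂φ/∂x = -3*y + 6
∂φ/∂y = -3*x + 2
∇φ = (-3*y + 6, -3*x + 2)
At (2, 3): (-3, -4).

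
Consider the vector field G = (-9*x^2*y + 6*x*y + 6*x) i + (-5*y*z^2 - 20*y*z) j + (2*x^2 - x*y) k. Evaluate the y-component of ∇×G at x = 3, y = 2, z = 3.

(∇×G)_2 = ∂G₁/∂z − ∂G₃/∂x
= 0 − (4*x - y)
= -4*x + y
At (3, 2, 3): -10.

-10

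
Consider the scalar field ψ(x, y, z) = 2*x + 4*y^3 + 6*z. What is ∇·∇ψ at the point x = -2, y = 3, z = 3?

72

∂²ψ/∂x² = 0
∂²ψ/∂y² = 24*y
∂²ψ/∂z² = 0
∇²ψ = 24*y
At (-2, 3, 3): 72.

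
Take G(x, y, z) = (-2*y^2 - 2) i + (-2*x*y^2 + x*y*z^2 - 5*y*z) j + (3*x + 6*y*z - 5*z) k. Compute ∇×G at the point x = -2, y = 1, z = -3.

(-25, -3, 11)

(∇×G)₁ = ∂G₃/∂y − ∂G₂/∂z = -2*x*y*z + 5*y + 6*z
(∇×G)₂ = ∂G₁/∂z − ∂G₃/∂x = -3
(∇×G)₃ = ∂G₂/∂x − ∂G₁/∂y = -2*y^2 + y*z^2 + 4*y
∇×G = (-2*x*y*z + 5*y + 6*z, -3, -2*y^2 + y*z^2 + 4*y)
At (-2, 1, -3): (-25, -3, 11).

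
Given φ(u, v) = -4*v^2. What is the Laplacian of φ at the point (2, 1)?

-8

∂²φ/∂u² = 0
∂²φ/∂v² = -8
∇²φ = -8
At (2, 1): -8.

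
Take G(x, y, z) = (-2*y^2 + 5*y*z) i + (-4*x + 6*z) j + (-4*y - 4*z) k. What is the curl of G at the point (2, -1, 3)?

(∇×G)₁ = ∂G₃/∂y − ∂G₂/∂z = -10
(∇×G)₂ = ∂G₁/∂z − ∂G₃/∂x = 5*y
(∇×G)₃ = ∂G₂/∂x − ∂G₁/∂y = 4*y - 5*z - 4
∇×G = (-10, 5*y, 4*y - 5*z - 4)
At (2, -1, 3): (-10, -5, -23).

(-10, -5, -23)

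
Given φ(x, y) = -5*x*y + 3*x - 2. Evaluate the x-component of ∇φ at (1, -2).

(∇φ)_1 = ∂φ/∂x = -5*y + 3
At (1, -2): 13.

13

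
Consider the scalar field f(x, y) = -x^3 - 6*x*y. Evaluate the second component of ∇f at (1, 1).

-6

(∇f)_2 = ∂f/∂y = -6*x
At (1, 1): -6.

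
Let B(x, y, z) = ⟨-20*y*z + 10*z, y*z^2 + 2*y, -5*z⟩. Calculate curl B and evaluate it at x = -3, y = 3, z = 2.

(∇×B)₁ = ∂B₃/∂y − ∂B₂/∂z = -2*y*z
(∇×B)₂ = ∂B₁/∂z − ∂B₃/∂x = -20*y + 10
(∇×B)₃ = ∂B₂/∂x − ∂B₁/∂y = 20*z
∇×B = (-2*y*z, -20*y + 10, 20*z)
At (-3, 3, 2): (-12, -50, 40).

(-12, -50, 40)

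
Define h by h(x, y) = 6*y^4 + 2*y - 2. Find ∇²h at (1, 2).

288

∂²h/∂x² = 0
∂²h/∂y² = 72*y^2
∇²h = 72*y^2
At (1, 2): 288.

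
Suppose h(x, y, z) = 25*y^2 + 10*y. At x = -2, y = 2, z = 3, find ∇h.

(0, 110, 0)

∂h/∂x = 0
∂h/∂y = 50*y + 10
∂h/∂z = 0
∇h = (0, 50*y + 10, 0)
At (-2, 2, 3): (0, 110, 0).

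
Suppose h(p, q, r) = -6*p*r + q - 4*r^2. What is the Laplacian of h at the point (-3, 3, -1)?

-8

∂²h/∂p² = 0
∂²h/∂q² = 0
∂²h/∂r² = -8
∇²h = -8
At (-3, 3, -1): -8.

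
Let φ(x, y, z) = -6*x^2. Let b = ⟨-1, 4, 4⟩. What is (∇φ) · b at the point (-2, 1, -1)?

-24

∂φ/∂x = -12*x
∂φ/∂y = 0
∂φ/∂z = 0
∇φ at (-2, 1, -1) = (24, 0, 0)
∇φ · b = (24)(-1) + (0)(4) + (0)(4) = -24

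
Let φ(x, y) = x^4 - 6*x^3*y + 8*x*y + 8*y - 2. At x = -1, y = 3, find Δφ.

∂²φ/∂x² = 12*x*(x - 3*y)
∂²φ/∂y² = 0
∇²φ = 12*x^2 - 36*x*y
At (-1, 3): 120.

120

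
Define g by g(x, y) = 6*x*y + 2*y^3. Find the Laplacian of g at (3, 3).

36

∂²g/∂x² = 0
∂²g/∂y² = 12*y
∇²g = 12*y
At (3, 3): 36.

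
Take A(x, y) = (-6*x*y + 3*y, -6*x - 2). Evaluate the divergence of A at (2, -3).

18

∂A₁/∂x = -6*y
∂A₂/∂y = 0
∇·A = -6*y
At (2, -3): 18.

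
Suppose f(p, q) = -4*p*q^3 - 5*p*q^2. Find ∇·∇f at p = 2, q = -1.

28

∂²f/∂p² = 0
∂²f/∂q² = -2*p*(12*q + 5)
∇²f = -24*p*q - 10*p
At (2, -1): 28.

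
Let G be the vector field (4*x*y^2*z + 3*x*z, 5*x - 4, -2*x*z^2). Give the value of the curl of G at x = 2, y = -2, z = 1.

(0, 40, 37)

(∇×G)₁ = ∂G₃/∂y − ∂G₂/∂z = 0
(∇×G)₂ = ∂G₁/∂z − ∂G₃/∂x = 4*x*y^2 + 3*x + 2*z^2
(∇×G)₃ = ∂G₂/∂x − ∂G₁/∂y = -8*x*y*z + 5
∇×G = (0, 4*x*y^2 + 3*x + 2*z^2, -8*x*y*z + 5)
At (2, -2, 1): (0, 40, 37).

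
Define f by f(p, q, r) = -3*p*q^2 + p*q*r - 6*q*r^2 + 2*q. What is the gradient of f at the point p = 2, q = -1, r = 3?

(-6, -34, 34)

∂f/∂p = -3*q^2 + q*r
∂f/∂q = -6*p*q + p*r - 6*r^2 + 2
∂f/∂r = p*q - 12*q*r
∇f = (-3*q^2 + q*r, -6*p*q + p*r - 6*r^2 + 2, p*q - 12*q*r)
At (2, -1, 3): (-6, -34, 34).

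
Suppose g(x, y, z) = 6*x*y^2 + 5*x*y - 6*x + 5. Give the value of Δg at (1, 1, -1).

∂²g/∂x² = 0
∂²g/∂y² = 12*x
∂²g/∂z² = 0
∇²g = 12*x
At (1, 1, -1): 12.

12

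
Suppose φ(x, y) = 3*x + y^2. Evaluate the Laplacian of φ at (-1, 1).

2

∂²φ/∂x² = 0
∂²φ/∂y² = 2
∇²φ = 2
At (-1, 1): 2.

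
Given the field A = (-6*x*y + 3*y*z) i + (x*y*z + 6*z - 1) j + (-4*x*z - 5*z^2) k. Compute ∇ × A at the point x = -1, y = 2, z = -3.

(-4, -6, -3)

(∇×A)₁ = ∂A₃/∂y − ∂A₂/∂z = -x*y - 6
(∇×A)₂ = ∂A₁/∂z − ∂A₃/∂x = 3*y + 4*z
(∇×A)₃ = ∂A₂/∂x − ∂A₁/∂y = 6*x + y*z - 3*z
∇×A = (-x*y - 6, 3*y + 4*z, 6*x + y*z - 3*z)
At (-1, 2, -3): (-4, -6, -3).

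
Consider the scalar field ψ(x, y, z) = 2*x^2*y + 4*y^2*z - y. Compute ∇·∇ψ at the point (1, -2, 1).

0

∂²ψ/∂x² = 4*y
∂²ψ/∂y² = 8*z
∂²ψ/∂z² = 0
∇²ψ = 4*y + 8*z
At (1, -2, 1): 0.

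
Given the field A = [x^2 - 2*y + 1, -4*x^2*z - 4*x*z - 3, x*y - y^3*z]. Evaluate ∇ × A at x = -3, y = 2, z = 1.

(9, -2, 22)

(∇×A)₁ = ∂A₃/∂y − ∂A₂/∂z = 4*x^2 + 5*x - 3*y^2*z
(∇×A)₂ = ∂A₁/∂z − ∂A₃/∂x = -y
(∇×A)₃ = ∂A₂/∂x − ∂A₁/∂y = -8*x*z - 4*z + 2
∇×A = (4*x^2 + 5*x - 3*y^2*z, -y, -8*x*z - 4*z + 2)
At (-3, 2, 1): (9, -2, 22).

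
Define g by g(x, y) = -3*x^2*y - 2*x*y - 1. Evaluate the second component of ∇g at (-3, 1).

-21

(∇g)_2 = ∂g/∂y = -3*x^2 - 2*x
At (-3, 1): -21.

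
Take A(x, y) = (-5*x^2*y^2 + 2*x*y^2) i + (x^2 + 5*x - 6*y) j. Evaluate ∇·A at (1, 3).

∂A₁/∂x = -10*x*y^2 + 2*y^2
∂A₂/∂y = -6
∇·A = -10*x*y^2 + 2*y^2 - 6
At (1, 3): -78.

-78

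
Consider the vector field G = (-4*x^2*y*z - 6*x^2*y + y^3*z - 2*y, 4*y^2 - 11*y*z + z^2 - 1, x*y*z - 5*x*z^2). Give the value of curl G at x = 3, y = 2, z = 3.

(∇×G)₁ = ∂G₃/∂y − ∂G₂/∂z = x*z + 11*y - 2*z
(∇×G)₂ = ∂G₁/∂z − ∂G₃/∂x = -4*x^2*y + y^3 - y*z + 5*z^2
(∇×G)₃ = ∂G₂/∂x − ∂G₁/∂y = 4*x^2*z + 6*x^2 - 3*y^2*z + 2
∇×G = (x*z + 11*y - 2*z, -4*x^2*y + y^3 - y*z + 5*z^2, 4*x^2*z + 6*x^2 - 3*y^2*z + 2)
At (3, 2, 3): (25, -25, 128).

(25, -25, 128)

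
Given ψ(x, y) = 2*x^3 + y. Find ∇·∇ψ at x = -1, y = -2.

∂²ψ/∂x² = 12*x
∂²ψ/∂y² = 0
∇²ψ = 12*x
At (-1, -2): -12.

-12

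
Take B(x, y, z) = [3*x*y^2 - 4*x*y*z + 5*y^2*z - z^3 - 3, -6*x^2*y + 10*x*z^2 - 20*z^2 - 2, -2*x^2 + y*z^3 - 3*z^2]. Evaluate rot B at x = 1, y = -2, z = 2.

(∇×B)₁ = ∂B₃/∂y − ∂B₂/∂z = -20*x*z + z^3 + 40*z
(∇×B)₂ = ∂B₁/∂z − ∂B₃/∂x = -4*x*y + 4*x + 5*y^2 - 3*z^2
(∇×B)₃ = ∂B₂/∂x − ∂B₁/∂y = -18*x*y + 4*x*z - 10*y*z + 10*z^2
∇×B = (-20*x*z + z^3 + 40*z, -4*x*y + 4*x + 5*y^2 - 3*z^2, -18*x*y + 4*x*z - 10*y*z + 10*z^2)
At (1, -2, 2): (48, 20, 124).

(48, 20, 124)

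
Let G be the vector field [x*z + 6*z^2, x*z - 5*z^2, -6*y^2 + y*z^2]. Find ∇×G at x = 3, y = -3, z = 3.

(72, 39, 3)

(∇×G)₁ = ∂G₃/∂y − ∂G₂/∂z = -x - 12*y + z^2 + 10*z
(∇×G)₂ = ∂G₁/∂z − ∂G₃/∂x = x + 12*z
(∇×G)₃ = ∂G₂/∂x − ∂G₁/∂y = z
∇×G = (-x - 12*y + z^2 + 10*z, x + 12*z, z)
At (3, -3, 3): (72, 39, 3).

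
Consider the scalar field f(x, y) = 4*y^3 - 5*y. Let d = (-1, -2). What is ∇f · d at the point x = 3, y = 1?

-14

∂f/∂x = 0
∂f/∂y = 12*y^2 - 5
∇f at (3, 1) = (0, 7)
∇f · d = (0)(-1) + (7)(-2) = -14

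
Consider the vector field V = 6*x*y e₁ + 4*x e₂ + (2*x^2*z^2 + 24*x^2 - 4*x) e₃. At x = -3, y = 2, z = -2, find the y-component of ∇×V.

196

(∇×V)_2 = ∂V₁/∂z − ∂V₃/∂x
= 0 − (4*x*z^2 + 48*x - 4)
= -4*x*z^2 - 48*x + 4
At (-3, 2, -2): 196.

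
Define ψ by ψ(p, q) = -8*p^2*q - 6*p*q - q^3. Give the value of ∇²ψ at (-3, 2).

∂²ψ/∂p² = -16*q
∂²ψ/∂q² = -6*q
∇²ψ = -22*q
At (-3, 2): -44.

-44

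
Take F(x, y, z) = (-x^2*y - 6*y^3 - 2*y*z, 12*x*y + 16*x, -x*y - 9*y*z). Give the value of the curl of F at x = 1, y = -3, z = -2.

(∇×F)₁ = ∂F₃/∂y − ∂F₂/∂z = -x - 9*z
(∇×F)₂ = ∂F₁/∂z − ∂F₃/∂x = -y
(∇×F)₃ = ∂F₂/∂x − ∂F₁/∂y = x^2 + 18*y^2 + 12*y + 2*z + 16
∇×F = (-x - 9*z, -y, x^2 + 18*y^2 + 12*y + 2*z + 16)
At (1, -3, -2): (17, 3, 139).

(17, 3, 139)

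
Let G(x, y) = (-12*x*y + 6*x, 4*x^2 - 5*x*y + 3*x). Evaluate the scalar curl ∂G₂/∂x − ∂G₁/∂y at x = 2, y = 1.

38

∂G₂/∂x = 8*x - 5*y + 3
∂G₁/∂y = -12*x
Scalar curl = 20*x - 5*y + 3
At (2, 1): 38.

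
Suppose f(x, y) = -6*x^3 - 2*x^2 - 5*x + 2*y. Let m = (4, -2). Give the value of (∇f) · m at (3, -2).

∂f/∂x = -18*x^2 - 4*x - 5
∂f/∂y = 2
∇f at (3, -2) = (-179, 2)
∇f · m = (-179)(4) + (2)(-2) = -720

-720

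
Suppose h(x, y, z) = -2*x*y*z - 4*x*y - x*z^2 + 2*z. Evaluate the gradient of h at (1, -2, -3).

∂h/∂x = -2*y*z - 4*y - z^2
∂h/∂y = -2*x*z - 4*x
∂h/∂z = -2*x*y - 2*x*z + 2
∇h = (-2*y*z - 4*y - z^2, -2*x*z - 4*x, -2*x*y - 2*x*z + 2)
At (1, -2, -3): (-13, 2, 12).

(-13, 2, 12)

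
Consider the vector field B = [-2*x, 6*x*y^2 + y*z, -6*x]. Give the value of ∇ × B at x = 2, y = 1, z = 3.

(∇×B)₁ = ∂B₃/∂y − ∂B₂/∂z = -y
(∇×B)₂ = ∂B₁/∂z − ∂B₃/∂x = 6
(∇×B)₃ = ∂B₂/∂x − ∂B₁/∂y = 6*y^2
∇×B = (-y, 6, 6*y^2)
At (2, 1, 3): (-1, 6, 6).

(-1, 6, 6)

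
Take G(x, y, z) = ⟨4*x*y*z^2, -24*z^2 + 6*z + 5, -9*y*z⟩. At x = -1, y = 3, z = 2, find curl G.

(∇×G)₁ = ∂G₃/∂y − ∂G₂/∂z = 39*z - 6
(∇×G)₂ = ∂G₁/∂z − ∂G₃/∂x = 8*x*y*z
(∇×G)₃ = ∂G₂/∂x − ∂G₁/∂y = -4*x*z^2
∇×G = (39*z - 6, 8*x*y*z, -4*x*z^2)
At (-1, 3, 2): (72, -48, 16).

(72, -48, 16)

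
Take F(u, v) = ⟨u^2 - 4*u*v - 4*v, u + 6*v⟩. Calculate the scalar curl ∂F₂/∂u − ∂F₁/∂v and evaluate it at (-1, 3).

1

∂F₂/∂u = 1
∂F₁/∂v = -4*u - 4
Scalar curl = 4*u + 5
At (-1, 3): 1.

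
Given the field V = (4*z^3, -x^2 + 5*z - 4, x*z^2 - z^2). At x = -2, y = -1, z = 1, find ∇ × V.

(∇×V)₁ = ∂V₃/∂y − ∂V₂/∂z = -5
(∇×V)₂ = ∂V₁/∂z − ∂V₃/∂x = 11*z^2
(∇×V)₃ = ∂V₂/∂x − ∂V₁/∂y = -2*x
∇×V = (-5, 11*z^2, -2*x)
At (-2, -1, 1): (-5, 11, 4).

(-5, 11, 4)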